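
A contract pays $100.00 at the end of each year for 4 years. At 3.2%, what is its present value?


Formula: PV = PMT * (1 - (1+r)^(-n)) / r
Discount factor: (1 + 0.032)^(-4) = 0.88162
Bracket: 1 - 0.88162 = 0.11838
PV = $100.00 * 0.11838 / 0.032 = $369.94

$369.94


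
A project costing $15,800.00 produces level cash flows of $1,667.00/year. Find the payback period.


Formula: Payback = investment / annual cash flow
Substituting: Payback = $15,800.00 / $1,667.00
Payback = 9.4781 years

9.4781 years


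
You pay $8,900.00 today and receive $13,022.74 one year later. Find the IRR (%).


Formula: IRR = C1/C0 - 1
Substituting: IRR = $13,022.74 / $8,900.00 - 1
Ratio: 1.463229 - 1 = 0.463229
IRR = 46.3229%

46.3229%


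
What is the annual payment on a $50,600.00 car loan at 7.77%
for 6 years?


Formula: PMT = PV * r / (1 - (1+r)^(-n))
Denominator: 1 - (1 + 0.0777)^(-6) = 0.361718
Numerator: $50,600.00 * 0.0777 = 3931.62
PMT = 3931.62 / 0.361718 = $10,869.30

$10,869.30


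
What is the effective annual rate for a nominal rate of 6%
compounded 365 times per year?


Formula: EAR = (1 + r/m)^m - 1
Period rate: r/m = 0.06 / 365 = 0.000164
Compounding: (1 + 0.000164)^365 = 1.061831
EAR = 1.061831 - 1 = 0.061831

0.061831


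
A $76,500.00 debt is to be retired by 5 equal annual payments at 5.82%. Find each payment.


Formula: PMT = PV * r / (1 - (1+r)^(-n))
Denominator: 1 - (1 + 0.0582)^(-5) = 0.246365
Numerator: $76,500.00 * 0.0582 = 4452.3
PMT = 4452.3 / 0.246365 = $18,071.99

$18,071.99


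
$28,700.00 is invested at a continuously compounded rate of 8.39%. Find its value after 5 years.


Formula: FV = P * e^(r*t)
Exponent: r*t = 0.0839 * 5 = 0.4195
e^(0.4195) = 1.521201
FV = $28,700.00 * 1.521201 = $43,658.46

$43,658.46


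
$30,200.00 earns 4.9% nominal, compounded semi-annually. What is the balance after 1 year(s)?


Formula: FV = P * (1 + r/m)^(m*t)
Period rate: r/m = 0.049 / 2 = 0.0245
Total periods: m*t = 2 * 1 = 2
Growth factor: (1 + 0.0245)^2 = 1.0496
FV = $30,200.00 * 1.0496 = $31,697.93

$31,697.93


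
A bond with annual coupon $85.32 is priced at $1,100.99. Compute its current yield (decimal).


Formula: Current yield = annual coupon / price
Substituting: CY = $85.32 / $1,100.99
CY = 0.077494

0.077494


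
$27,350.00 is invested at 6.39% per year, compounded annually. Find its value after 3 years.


Formula: FV = P * (1 + r)^n
Substituting: FV = $27,350.00 * (1 + 0.0639)^3
Growth factor: (1.0639)^3 = 1.204211
FV = $27,350.00 * 1.204211 = $32,935.16

$32,935.16


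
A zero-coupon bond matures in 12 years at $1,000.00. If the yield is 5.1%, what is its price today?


Formula: Price = FV / (1 + r)^n
Substituting: Price = $1,000.00 / (1 + 0.051)^12
Discount factor: (1.051)^12 = 1.816488
Price = $1,000.00 / 1.816488 = $550.51

$550.51


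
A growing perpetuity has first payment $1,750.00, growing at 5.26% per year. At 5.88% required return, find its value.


Formula: PV = C / (r - g)
Spread: r - g = 0.0588 - 0.0526 = 0.0062
Substituting: PV = $1,750.00 / 0.0062
PV = $282,258.06

$282,258.06


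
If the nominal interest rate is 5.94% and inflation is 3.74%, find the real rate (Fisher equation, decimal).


Formula: (1 + r_real) = (1 + r_nom) / (1 + inflation)
Substituting: (1 + r_real) = 1.0594 / 1.0374
(1 + r_real) = 1.021207
r_real = 1.021207 - 1 = 0.021207

0.021207


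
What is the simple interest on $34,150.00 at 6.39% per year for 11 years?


Formula: I = P * r * t
Substituting: I = $34,150.00 * 0.0639 * 11
Step: I = $34,150.00 * 0.7029
I = $24,004.04

$24,004.04


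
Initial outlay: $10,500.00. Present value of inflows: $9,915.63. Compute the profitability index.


Formula: PI = PV(cash flows) / initial investment
Substituting: PI = $9,915.63 / $10,500.00
PI = 0.9443

0.9443


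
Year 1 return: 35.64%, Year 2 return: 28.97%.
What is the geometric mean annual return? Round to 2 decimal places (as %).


Formula: Geometric mean = ((1+r1)*(1+r2))^(1/2) - 1
Product: (1 + 0.3564) * (1 + 0.2897) = 1.3564 * 1.2897 = 1.749349
Square root: 1.749349^0.5 = 1.32263
Geometric mean = 1.32263 - 1 = 0.32263
As percentage: 32.26%

32.26%


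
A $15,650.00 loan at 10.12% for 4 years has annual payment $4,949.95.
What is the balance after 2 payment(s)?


Formula: Balance = PV*(1+r)^k - PMT*((1+r)^k - 1)/r
Growth: (1 + 0.1012)^2 = 1.212641
Accumulated factor: ((1+r)^k - 1)/r = 2.1012
Balance = $15,650.00 * 1.212641 - $4,949.95 * 2.1012
Balance = $8,577.00

$8,577.00


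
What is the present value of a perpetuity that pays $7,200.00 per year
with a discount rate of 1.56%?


Formula: PV = C / r
Substituting: PV = $7,200.00 / 0.0156
PV = $461,538.46

$461,538.46


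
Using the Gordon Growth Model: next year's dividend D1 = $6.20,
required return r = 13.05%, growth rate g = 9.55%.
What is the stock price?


Formula: P = D1 / (r - g)
Spread: r - g = 0.1305 - 0.0955 = 0.035
Substituting: P = $6.20 / 0.035
P = $177.14

$177.14


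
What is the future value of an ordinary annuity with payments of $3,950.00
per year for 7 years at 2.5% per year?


Formula: FV = PMT * ((1+r)^n - 1) / r
Growth factor: (1 + 0.025)^7 = 1.188686
Numerator: 1.188686 - 1 = 0.188686
FV = $3,950.00 * 0.188686 / 0.025 = $29,812.35

$29,812.35


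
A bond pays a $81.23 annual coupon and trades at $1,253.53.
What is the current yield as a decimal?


Formula: Current yield = annual coupon / price
Substituting: CY = $81.23 / $1,253.53
CY = 0.064801

0.064801


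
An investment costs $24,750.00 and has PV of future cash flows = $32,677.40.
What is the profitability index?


Formula: PI = PV(cash flows) / initial investment
Substituting: PI = $32,677.40 / $24,750.00
PI = 1.3203

1.3203


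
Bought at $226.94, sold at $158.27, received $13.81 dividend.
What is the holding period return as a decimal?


Formula: HPR = (P1 - P0 + D) / P0
Gain: $158.27 - $226.94 + $13.81 = -$54.86
HPR = -$54.86 / $226.94 = -0.2417

-0.2417


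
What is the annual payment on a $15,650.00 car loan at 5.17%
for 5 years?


Formula: PMT = PV * r / (1 - (1+r)^(-n))
Denominator: 1 - (1 + 0.0517)^(-5) = 0.222786
Numerator: $15,650.00 * 0.0517 = 809.105
PMT = 809.105 / 0.222786 = $3,631.76

$3,631.76


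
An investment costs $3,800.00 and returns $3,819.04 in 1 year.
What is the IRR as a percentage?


Formula: IRR = C1/C0 - 1
Substituting: IRR = $3,819.04 / $3,800.00 - 1
Ratio: 1.005011 - 1 = 0.005011
IRR = 0.5011%

0.5011%


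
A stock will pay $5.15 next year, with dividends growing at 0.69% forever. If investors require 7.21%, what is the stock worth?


Formula: P = D1 / (r - g)
Spread: r - g = 0.0721 - 0.0069 = 0.0652
Substituting: P = $5.15 / 0.0652
P = $78.99

$78.99


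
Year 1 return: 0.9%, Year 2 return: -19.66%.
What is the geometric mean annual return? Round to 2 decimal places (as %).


Formula: Geometric mean = ((1+r1)*(1+r2))^(1/2) - 1
Product: (1 + 0.009) * (1 + -0.1966) = 1.009 * 0.8034 = 0.810631
Square root: 0.810631^0.5 = 0.90035
Geometric mean = 0.90035 - 1 = -0.09965
As percentage: -9.96%

-9.96%


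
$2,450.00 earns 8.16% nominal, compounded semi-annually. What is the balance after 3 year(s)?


Formula: FV = P * (1 + r/m)^(m*t)
Period rate: r/m = 0.0816 / 2 = 0.0408
Total periods: m*t = 2 * 3 = 6
Growth factor: (1 + 0.0408)^6 = 1.27117
FV = $2,450.00 * 1.27117 = $3,114.37

$3,114.37


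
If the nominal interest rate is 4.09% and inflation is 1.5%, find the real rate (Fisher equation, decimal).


Formula: (1 + r_real) = (1 + r_nom) / (1 + inflation)
Substituting: (1 + r_real) = 1.0409 / 1.015
(1 + r_real) = 1.025517
r_real = 1.025517 - 1 = 0.025517

0.025517


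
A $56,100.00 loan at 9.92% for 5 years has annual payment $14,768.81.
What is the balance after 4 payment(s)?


Formula: Balance = PV*(1+r)^k - PMT*((1+r)^k - 1)/r
Growth: (1 + 0.0992)^4 = 1.459845
Accumulated factor: ((1+r)^k - 1)/r = 4.635539
Balance = $56,100.00 * 1.459845 - $14,768.81 * 4.635539
Balance = $13,435.94

$13,435.94


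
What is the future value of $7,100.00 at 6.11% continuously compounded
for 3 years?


Formula: FV = P * e^(r*t)
Exponent: r*t = 0.0611 * 3 = 0.1833
e^(0.1833) = 1.201175
FV = $7,100.00 * 1.201175 = $8,528.34

$8,528.34


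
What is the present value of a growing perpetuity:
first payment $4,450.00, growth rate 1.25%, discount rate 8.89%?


Formula: PV = C / (r - g)
Spread: r - g = 0.0889 - 0.0125 = 0.0764
Substituting: PV = $4,450.00 / 0.0764
PV = $58,246.07

$58,246.07


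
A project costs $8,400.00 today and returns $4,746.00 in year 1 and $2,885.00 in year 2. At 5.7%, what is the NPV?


Formula: NPV = C0 + C1/(1+r) + C2/(1+r)^2
Discount C1: $4,746.00 / (1 + 0.057) = $4,490.07
Discount C2: $2,885.00 / (1 + 0.057)^2 = $2,582.24
NPV = -$8,400.00 + $4,490.07 + $2,582.24 = -$1,327.70

-$1,327.70


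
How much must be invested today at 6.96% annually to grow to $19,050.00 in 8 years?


Formula: PV = FV / (1 + r)^n
Substituting: PV = $19,050.00 / (1 + 0.0696)^8
Discount factor: (1.0696)^8 = 1.713054
PV = $19,050.00 / 1.713054 = $11,120.49

$11,120.49


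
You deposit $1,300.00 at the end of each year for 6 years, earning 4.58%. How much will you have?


Formula: FV = PMT * ((1+r)^n - 1) / r
Growth factor: (1 + 0.0458)^6 = 1.308253
Numerator: 1.308253 - 1 = 0.308253
FV = $1,300.00 * 0.308253 / 0.0458 = $8,749.55

$8,749.55


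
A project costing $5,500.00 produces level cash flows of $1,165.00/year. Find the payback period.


Formula: Payback = investment / annual cash flow
Substituting: Payback = $5,500.00 / $1,165.00
Payback = 4.721 years

4.721 years


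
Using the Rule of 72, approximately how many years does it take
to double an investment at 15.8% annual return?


Formula: Years ≈ 72 / r
Substituting: Years ≈ 72 / 15.8
Years ≈ 4.6

4.6 years


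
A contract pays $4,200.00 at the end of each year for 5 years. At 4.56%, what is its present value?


Formula: PV = PMT * (1 - (1+r)^(-n)) / r
Discount factor: (1 + 0.0456)^(-5) = 0.800151
Bracket: 1 - 0.800151 = 0.199849
PV = $4,200.00 * 0.199849 / 0.0456 = $18,407.12

$18,407.12


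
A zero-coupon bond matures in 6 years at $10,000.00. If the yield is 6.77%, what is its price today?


Formula: Price = FV / (1 + r)^n
Substituting: Price = $10,000.00 / (1 + 0.0677)^6
Discount factor: (1.0677)^6 = 1.481479
Price = $10,000.00 / 1.481479 = $6,750.01

$6,750.01


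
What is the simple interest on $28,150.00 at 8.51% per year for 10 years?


Formula: I = P * r * t
Substituting: I = $28,150.00 * 0.0851 * 10
Step: I = $28,150.00 * 0.851
I = $23,955.65

$23,955.65


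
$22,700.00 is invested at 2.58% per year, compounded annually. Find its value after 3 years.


Formula: FV = P * (1 + r)^n
Substituting: FV = $22,700.00 * (1 + 0.0258)^3
Growth factor: (1.0258)^3 = 1.079414
FV = $22,700.00 * 1.079414 = $24,502.70

$24,502.70


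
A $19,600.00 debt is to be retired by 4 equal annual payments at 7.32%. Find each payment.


Formula: PMT = PV * r / (1 - (1+r)^(-n))
Denominator: 1 - (1 + 0.0732)^(-4) = 0.246163
Numerator: $19,600.00 * 0.0732 = 1434.72
PMT = 1434.72 / 0.246163 = $5,828.33

$5,828.33


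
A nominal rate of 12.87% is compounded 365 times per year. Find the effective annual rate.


Formula: EAR = (1 + r/m)^m - 1
Period rate: r/m = 0.1287 / 365 = 0.000353
Compounding: (1 + 0.000353)^365 = 1.137323
EAR = 1.137323 - 1 = 0.137323

0.137323


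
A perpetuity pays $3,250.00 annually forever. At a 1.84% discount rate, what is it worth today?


Formula: PV = C / r
Substituting: PV = $3,250.00 / 0.0184
PV = $176,630.43

$176,630.43


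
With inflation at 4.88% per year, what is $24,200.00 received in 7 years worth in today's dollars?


Formula: Real value = nominal / (1 + inflation)^years
Price level: (1 + 0.0488)^7 = 1.395882
Real value = $24,200.00 / 1.395882 = $17,336.71

$17,336.71


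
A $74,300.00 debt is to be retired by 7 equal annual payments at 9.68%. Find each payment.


Formula: PMT = PV * r / (1 - (1+r)^(-n))
Denominator: 1 - (1 + 0.0968)^(-7) = 0.476269
Numerator: $74,300.00 * 0.0968 = 7192.24
PMT = 7192.24 / 0.476269 = $15,101.20

$15,101.20


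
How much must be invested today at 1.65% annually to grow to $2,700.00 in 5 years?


Formula: PV = FV / (1 + r)^n
Substituting: PV = $2,700.00 / (1 + 0.0165)^5
Discount factor: (1.0165)^5 = 1.085268
PV = $2,700.00 / 1.085268 = $2,487.87

$2,487.87


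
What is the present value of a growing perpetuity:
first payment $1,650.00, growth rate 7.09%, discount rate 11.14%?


Formula: PV = C / (r - g)
Spread: r - g = 0.1114 - 0.0709 = 0.0405
Substituting: PV = $1,650.00 / 0.0405
PV = $40,740.74

$40,740.74


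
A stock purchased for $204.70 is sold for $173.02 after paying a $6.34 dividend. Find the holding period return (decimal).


Formula: HPR = (P1 - P0 + D) / P0
Gain: $173.02 - $204.70 + $6.34 = -$25.34
HPR = -$25.34 / $204.70 = -0.1238

-0.1238


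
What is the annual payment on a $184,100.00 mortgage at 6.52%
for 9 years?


Formula: PMT = PV * r / (1 - (1+r)^(-n))
Denominator: 1 - (1 + 0.0652)^(-9) = 0.433605
Numerator: $184,100.00 * 0.0652 = 12003.32
PMT = 12003.32 / 0.433605 = $27,682.63

$27,682.63


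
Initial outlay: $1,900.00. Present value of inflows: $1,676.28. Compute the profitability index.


Formula: PI = PV(cash flows) / initial investment
Substituting: PI = $1,676.28 / $1,900.00
PI = 0.8823

0.8823


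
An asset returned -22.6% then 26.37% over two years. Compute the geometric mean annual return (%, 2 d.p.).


Formula: Geometric mean = ((1+r1)*(1+r2))^(1/2) - 1
Product: (1 + -0.226) * (1 + 0.2637) = 0.774 * 1.2637 = 0.978104
Square root: 0.978104^0.5 = 0.988991
Geometric mean = 0.988991 - 1 = -0.011009
As percentage: -1.10%

-1.10%


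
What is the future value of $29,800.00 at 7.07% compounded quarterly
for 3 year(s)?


Formula: FV = P * (1 + r/m)^(m*t)
Period rate: r/m = 0.0707 / 4 = 0.017675
Total periods: m*t = 4 * 3 = 12
Growth factor: (1 + 0.017675)^12 = 1.233983
FV = $29,800.00 * 1.233983 = $36,772.70

$36,772.70


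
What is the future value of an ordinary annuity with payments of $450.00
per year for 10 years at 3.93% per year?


Formula: FV = PMT * ((1+r)^n - 1) / r
Growth factor: (1 + 0.0393)^10 = 1.470311
Numerator: 1.470311 - 1 = 0.470311
FV = $450.00 * 0.470311 / 0.0393 = $5,385.24

$5,385.24


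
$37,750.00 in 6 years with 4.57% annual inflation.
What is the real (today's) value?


Formula: Real value = nominal / (1 + inflation)^years
Price level: (1 + 0.0457)^6 = 1.307503
Real value = $37,750.00 / 1.307503 = $28,871.83

$28,871.83


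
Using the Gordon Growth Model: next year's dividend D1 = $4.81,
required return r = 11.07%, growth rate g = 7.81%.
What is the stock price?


Formula: P = D1 / (r - g)
Spread: r - g = 0.1107 - 0.0781 = 0.0326
Substituting: P = $4.81 / 0.0326
P = $147.55

$147.55


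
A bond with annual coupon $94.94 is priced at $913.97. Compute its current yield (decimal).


Formula: Current yield = annual coupon / price
Substituting: CY = $94.94 / $913.97
CY = 0.103876

0.103876


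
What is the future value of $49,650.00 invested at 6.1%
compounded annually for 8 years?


Formula: FV = P * (1 + r)^n
Substituting: FV = $49,650.00 * (1 + 0.061)^8
Growth factor: (1.061)^8 = 1.605917
FV = $49,650.00 * 1.605917 = $79,733.77

$79,733.77


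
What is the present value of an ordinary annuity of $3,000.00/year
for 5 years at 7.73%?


Formula: PV = PMT * (1 - (1+r)^(-n)) / r
Discount factor: (1 + 0.0773)^(-5) = 0.689155
Bracket: 1 - 0.689155 = 0.310845
PV = $3,000.00 * 0.310845 / 0.0773 = $12,063.86

$12,063.86


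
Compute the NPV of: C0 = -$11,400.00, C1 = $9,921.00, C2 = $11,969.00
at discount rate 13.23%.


Formula: NPV = C0 + C1/(1+r) + C2/(1+r)^2
Discount C1: $9,921.00 / (1 + 0.1323) = $8,761.81
Discount C2: $11,969.00 / (1 + 0.1323)^2 = $9,335.44
NPV = -$11,400.00 + $8,761.81 + $9,335.44 = $6,697.25

$6,697.25


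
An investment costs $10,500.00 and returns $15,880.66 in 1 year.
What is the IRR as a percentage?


Formula: IRR = C1/C0 - 1
Substituting: IRR = $15,880.66 / $10,500.00 - 1
Ratio: 1.512444 - 1 = 0.512444
IRR = 51.2444%

51.2444%


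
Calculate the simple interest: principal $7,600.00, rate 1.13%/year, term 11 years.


Formula: I = P * r * t
Substituting: I = $7,600.00 * 0.0113 * 11
Step: I = $7,600.00 * 0.1243
I = $944.68

$944.68


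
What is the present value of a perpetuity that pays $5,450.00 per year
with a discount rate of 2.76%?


Formula: PV = C / r
Substituting: PV = $5,450.00 / 0.0276
PV = $197,463.77

$197,463.77


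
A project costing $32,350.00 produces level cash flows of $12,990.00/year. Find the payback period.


Formula: Payback = investment / annual cash flow
Substituting: Payback = $32,350.00 / $12,990.00
Payback = 2.4904 years

2.4904 years


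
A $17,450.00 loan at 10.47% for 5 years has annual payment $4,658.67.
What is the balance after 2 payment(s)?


Formula: Balance = PV*(1+r)^k - PMT*((1+r)^k - 1)/r
Growth: (1 + 0.1047)^2 = 1.220362
Accumulated factor: ((1+r)^k - 1)/r = 2.1047
Balance = $17,450.00 * 1.220362 - $4,658.67 * 2.1047
Balance = $11,490.22

$11,490.22


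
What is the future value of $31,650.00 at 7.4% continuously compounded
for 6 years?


Formula: FV = P * e^(r*t)
Exponent: r*t = 0.074 * 6 = 0.444
e^(0.444) = 1.55893
FV = $31,650.00 * 1.55893 = $49,340.15

$49,340.15


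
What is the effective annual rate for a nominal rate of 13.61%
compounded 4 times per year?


Formula: EAR = (1 + r/m)^m - 1
Period rate: r/m = 0.1361 / 4 = 0.034025
Compounding: (1 + 0.034025)^4 = 1.143205
EAR = 1.143205 - 1 = 0.143205

0.143205


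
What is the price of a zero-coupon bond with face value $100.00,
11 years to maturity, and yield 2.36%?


Formula: Price = FV / (1 + r)^n
Substituting: Price = $100.00 / (1 + 0.0236)^11
Discount factor: (1.0236)^11 = 1.292507
Price = $100.00 / 1.292507 = $77.37

$77.37


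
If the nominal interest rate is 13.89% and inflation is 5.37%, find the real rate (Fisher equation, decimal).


Formula: (1 + r_real) = (1 + r_nom) / (1 + inflation)
Substituting: (1 + r_real) = 1.1389 / 1.0537
(1 + r_real) = 1.080858
r_real = 1.080858 - 1 = 0.080858

0.080858


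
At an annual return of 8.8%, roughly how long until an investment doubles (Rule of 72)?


Formula: Years ≈ 72 / r
Substituting: Years ≈ 72 / 8.8
Years ≈ 8.2

8.2 years


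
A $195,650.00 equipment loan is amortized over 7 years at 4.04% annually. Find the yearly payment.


Formula: PMT = PV * r / (1 - (1+r)^(-n))
Denominator: 1 - (1 + 0.0404)^(-7) = 0.242125
Numerator: $195,650.00 * 0.0404 = 7904.26
PMT = 7904.26 / 0.242125 = $32,645.37

$32,645.37


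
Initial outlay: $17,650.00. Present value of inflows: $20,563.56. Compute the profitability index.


Formula: PI = PV(cash flows) / initial investment
Substituting: PI = $20,563.56 / $17,650.00
PI = 1.1651

1.1651


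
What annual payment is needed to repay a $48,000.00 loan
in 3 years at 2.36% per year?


Formula: PMT = PV * r / (1 - (1+r)^(-n))
Denominator: 1 - (1 + 0.0236)^(-3) = 0.067585
Numerator: $48,000.00 * 0.0236 = 1132.8
PMT = 1132.8 / 0.067585 = $16,761.07

$16,761.07


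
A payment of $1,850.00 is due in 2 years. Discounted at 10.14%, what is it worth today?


Formula: PV = FV / (1 + r)^n
Substituting: PV = $1,850.00 / (1 + 0.1014)^2
Discount factor: (1.1014)^2 = 1.213082
PV = $1,850.00 / 1.213082 = $1,525.04

$1,525.04


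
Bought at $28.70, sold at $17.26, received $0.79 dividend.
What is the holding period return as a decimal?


Formula: HPR = (P1 - P0 + D) / P0
Gain: $17.26 - $28.70 + $0.79 = -$10.65
HPR = -$10.65 / $28.70 = -0.3711

-0.3711


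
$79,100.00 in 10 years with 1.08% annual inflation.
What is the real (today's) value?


Formula: Real value = nominal / (1 + inflation)^years
Price level: (1 + 0.0108)^10 = 1.113403
Real value = $79,100.00 / 1.113403 = $71,043.47

$71,043.47


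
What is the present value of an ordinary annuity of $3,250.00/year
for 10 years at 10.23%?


Formula: PV = PMT * (1 - (1+r)^(-n)) / r
Discount factor: (1 + 0.1023)^(-10) = 0.377574
Bracket: 1 - 0.377574 = 0.622426
PV = $3,250.00 * 0.622426 / 0.1023 = $19,774.05

$19,774.05


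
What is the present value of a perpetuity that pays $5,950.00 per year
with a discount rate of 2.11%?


Formula: PV = C / r
Substituting: PV = $5,950.00 / 0.0211
PV = $281,990.52

$281,990.52


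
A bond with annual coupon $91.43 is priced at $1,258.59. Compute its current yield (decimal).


Formula: Current yield = annual coupon / price
Substituting: CY = $91.43 / $1,258.59
CY = 0.072645

0.072645


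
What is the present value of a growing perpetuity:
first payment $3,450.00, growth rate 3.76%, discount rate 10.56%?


Formula: PV = C / (r - g)
Spread: r - g = 0.1056 - 0.0376 = 0.068
Substituting: PV = $3,450.00 / 0.068
PV = $50,735.29

$50,735.29


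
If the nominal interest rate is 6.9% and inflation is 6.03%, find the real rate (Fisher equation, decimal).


Formula: (1 + r_real) = (1 + r_nom) / (1 + inflation)
Substituting: (1 + r_real) = 1.069 / 1.0603
(1 + r_real) = 1.008205
r_real = 1.008205 - 1 = 0.008205

0.008205


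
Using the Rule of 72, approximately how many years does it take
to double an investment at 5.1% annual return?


Formula: Years ≈ 72 / r
Substituting: Years ≈ 72 / 5.1
Years ≈ 14.1

14.1 years


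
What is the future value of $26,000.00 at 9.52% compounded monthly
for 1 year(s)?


Formula: FV = P * (1 + r/m)^(m*t)
Period rate: r/m = 0.0952 / 12 = 0.007933
Total periods: m*t = 12 * 1 = 12
Growth factor: (1 + 0.007933)^12 = 1.099466
FV = $26,000.00 * 1.099466 = $28,586.11

$28,586.11


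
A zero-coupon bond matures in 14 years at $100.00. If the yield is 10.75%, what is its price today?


Formula: Price = FV / (1 + r)^n
Substituting: Price = $100.00 / (1 + 0.1075)^14
Discount factor: (1.1075)^14 = 4.176498
Price = $100.00 / 4.176498 = $23.94

$23.94


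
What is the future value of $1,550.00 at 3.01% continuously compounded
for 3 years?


Formula: FV = P * e^(r*t)
Exponent: r*t = 0.0301 * 3 = 0.0903
e^(0.0903) = 1.094503
FV = $1,550.00 * 1.094503 = $1,696.48

$1,696.48


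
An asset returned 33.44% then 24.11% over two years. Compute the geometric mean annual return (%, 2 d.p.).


Formula: Geometric mean = ((1+r1)*(1+r2))^(1/2) - 1
Product: (1 + 0.3344) * (1 + 0.2411) = 1.3344 * 1.2411 = 1.656124
Square root: 1.656124^0.5 = 1.286905
Geometric mean = 1.286905 - 1 = 0.286905
As percentage: 28.69%

28.69%


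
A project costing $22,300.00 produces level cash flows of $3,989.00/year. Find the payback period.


Formula: Payback = investment / annual cash flow
Substituting: Payback = $22,300.00 / $3,989.00
Payback = 5.5904 years

5.5904 years


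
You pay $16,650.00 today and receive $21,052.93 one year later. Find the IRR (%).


Formula: IRR = C1/C0 - 1
Substituting: IRR = $21,052.93 / $16,650.00 - 1
Ratio: 1.26444 - 1 = 0.26444
IRR = 26.444%

26.444%


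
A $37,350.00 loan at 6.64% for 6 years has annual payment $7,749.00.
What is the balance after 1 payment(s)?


Formula: Balance = PV*(1+r)^k - PMT*((1+r)^k - 1)/r
Growth: (1 + 0.0664)^1 = 1.0664
Accumulated factor: ((1+r)^k - 1)/r = 1.0
Balance = $37,350.00 * 1.0664 - $7,749.00 * 1.0
Balance = $32,081.04

$32,081.04


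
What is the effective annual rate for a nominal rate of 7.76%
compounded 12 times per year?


Formula: EAR = (1 + r/m)^m - 1
Period rate: r/m = 0.0776 / 12 = 0.006467
Compounding: (1 + 0.006467)^12 = 1.08042
EAR = 1.08042 - 1 = 0.08042

0.08042


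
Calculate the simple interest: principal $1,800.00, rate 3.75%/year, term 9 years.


Formula: I = P * r * t
Substituting: I = $1,800.00 * 0.0375 * 9
Step: I = $1,800.00 * 0.3375
I = $607.50

$607.50


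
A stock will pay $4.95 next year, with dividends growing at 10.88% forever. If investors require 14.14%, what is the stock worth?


Formula: P = D1 / (r - g)
Spread: r - g = 0.1414 - 0.1088 = 0.0326
Substituting: P = $4.95 / 0.0326
P = $151.84

$151.84


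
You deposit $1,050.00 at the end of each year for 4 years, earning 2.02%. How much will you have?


Formula: FV = PMT * ((1+r)^n - 1) / r
Growth factor: (1 + 0.0202)^4 = 1.083281
Numerator: 1.083281 - 1 = 0.083281
FV = $1,050.00 * 0.083281 / 0.0202 = $4,328.98

$4,328.98


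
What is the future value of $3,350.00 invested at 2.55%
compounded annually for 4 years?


Formula: FV = P * (1 + r)^n
Substituting: FV = $3,350.00 * (1 + 0.0255)^4
Growth factor: (1.0255)^4 = 1.105968
FV = $3,350.00 * 1.105968 = $3,704.99

$3,704.99


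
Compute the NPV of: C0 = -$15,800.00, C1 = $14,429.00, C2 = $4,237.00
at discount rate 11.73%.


Formula: NPV = C0 + C1/(1+r) + C2/(1+r)^2
Discount C1: $14,429.00 / (1 + 0.1173) = $12,914.17
Discount C2: $4,237.00 / (1 + 0.1173)^2 = $3,394.05
NPV = -$15,800.00 + $12,914.17 + $3,394.05 = $508.22

$508.22


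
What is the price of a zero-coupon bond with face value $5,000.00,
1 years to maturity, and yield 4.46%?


Formula: Price = FV / (1 + r)^n
Substituting: Price = $5,000.00 / (1 + 0.0446)^1
Discount factor: (1.0446)^1 = 1.0446
Price = $5,000.00 / 1.0446 = $4,786.52

$4,786.52


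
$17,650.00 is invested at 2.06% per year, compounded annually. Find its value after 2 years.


Formula: FV = P * (1 + r)^n
Substituting: FV = $17,650.00 * (1 + 0.0206)^2
Growth factor: (1.0206)^2 = 1.041624
FV = $17,650.00 * 1.041624 = $18,384.67

$18,384.67


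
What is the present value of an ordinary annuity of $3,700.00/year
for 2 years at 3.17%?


Formula: PV = PMT * (1 - (1+r)^(-n)) / r
Discount factor: (1 + 0.0317)^(-2) = 0.939492
Bracket: 1 - 0.939492 = 0.060508
PV = $3,700.00 * 0.060508 / 0.0317 = $7,062.43

$7,062.43


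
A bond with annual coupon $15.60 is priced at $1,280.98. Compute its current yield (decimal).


Formula: Current yield = annual coupon / price
Substituting: CY = $15.60 / $1,280.98
CY = 0.012178

0.012178


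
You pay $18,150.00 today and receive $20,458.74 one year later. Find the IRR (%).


Formula: IRR = C1/C0 - 1
Substituting: IRR = $20,458.74 / $18,150.00 - 1
Ratio: 1.127203 - 1 = 0.127203
IRR = 12.7203%

12.7203%


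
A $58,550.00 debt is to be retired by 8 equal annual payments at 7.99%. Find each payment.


Formula: PMT = PV * r / (1 - (1+r)^(-n))
Denominator: 1 - (1 + 0.0799)^(-8) = 0.459331
Numerator: $58,550.00 * 0.0799 = 4678.145
PMT = 4678.145 / 0.459331 = $10,184.70

$10,184.70


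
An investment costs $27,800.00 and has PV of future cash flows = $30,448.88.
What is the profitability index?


Formula: PI = PV(cash flows) / initial investment
Substituting: PI = $30,448.88 / $27,800.00
PI = 1.0953

1.0953


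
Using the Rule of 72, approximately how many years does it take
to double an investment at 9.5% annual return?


Formula: Years ≈ 72 / r
Substituting: Years ≈ 72 / 9.5
Years ≈ 7.6

7.6 years


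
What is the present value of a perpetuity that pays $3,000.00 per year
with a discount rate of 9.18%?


Formula: PV = C / r
Substituting: PV = $3,000.00 / 0.0918
PV = $32,679.74

$32,679.74


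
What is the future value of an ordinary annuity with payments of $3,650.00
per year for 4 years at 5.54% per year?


Formula: FV = PMT * ((1+r)^n - 1) / r
Growth factor: (1 + 0.0554)^4 = 1.240705
Numerator: 1.240705 - 1 = 0.240705
FV = $3,650.00 * 0.240705 / 0.0554 = $15,858.69

$15,858.69


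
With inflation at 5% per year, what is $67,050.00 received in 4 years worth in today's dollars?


Formula: Real value = nominal / (1 + inflation)^years
Price level: (1 + 0.05)^4 = 1.215506
Real value = $67,050.00 / 1.215506 = $55,162.20

$55,162.20


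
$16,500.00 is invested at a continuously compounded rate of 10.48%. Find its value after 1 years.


Formula: FV = P * e^(r*t)
Exponent: r*t = 0.1048 * 1 = 0.1048
e^(0.1048) = 1.110488
FV = $16,500.00 * 1.110488 = $18,323.06

$18,323.06


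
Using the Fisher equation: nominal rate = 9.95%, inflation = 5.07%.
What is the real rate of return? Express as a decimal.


Formula: (1 + r_real) = (1 + r_nom) / (1 + inflation)
Substituting: (1 + r_real) = 1.0995 / 1.0507
(1 + r_real) = 1.046445
r_real = 1.046445 - 1 = 0.046445

0.046445


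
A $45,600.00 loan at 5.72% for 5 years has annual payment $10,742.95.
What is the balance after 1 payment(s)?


Formula: Balance = PV*(1+r)^k - PMT*((1+r)^k - 1)/r
Growth: (1 + 0.0572)^1 = 1.0572
Accumulated factor: ((1+r)^k - 1)/r = 1.0
Balance = $45,600.00 * 1.0572 - $10,742.95 * 1.0
Balance = $37,465.37

$37,465.37


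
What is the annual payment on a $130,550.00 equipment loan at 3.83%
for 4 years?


Formula: PMT = PV * r / (1 - (1+r)^(-n))
Denominator: 1 - (1 + 0.0383)^(-4) = 0.139584
Numerator: $130,550.00 * 0.0383 = 5000.065
PMT = 5000.065 / 0.139584 = $35,821.24

$35,821.24


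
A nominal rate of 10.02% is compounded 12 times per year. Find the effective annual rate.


Formula: EAR = (1 + r/m)^m - 1
Period rate: r/m = 0.1002 / 12 = 0.00835
Compounding: (1 + 0.00835)^12 = 1.104932
EAR = 1.104932 - 1 = 0.104932

0.104932


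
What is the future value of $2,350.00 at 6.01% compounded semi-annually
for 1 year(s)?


Formula: FV = P * (1 + r/m)^(m*t)
Period rate: r/m = 0.0601 / 2 = 0.03005
Total periods: m*t = 2 * 1 = 2
Growth factor: (1 + 0.03005)^2 = 1.061003
FV = $2,350.00 * 1.061003 = $2,493.36

$2,493.36


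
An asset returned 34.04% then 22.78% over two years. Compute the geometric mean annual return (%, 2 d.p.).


Formula: Geometric mean = ((1+r1)*(1+r2))^(1/2) - 1
Product: (1 + 0.3404) * (1 + 0.2278) = 1.3404 * 1.2278 = 1.645743
Square root: 1.645743^0.5 = 1.282865
Geometric mean = 1.282865 - 1 = 0.282865
As percentage: 28.29%

28.29%


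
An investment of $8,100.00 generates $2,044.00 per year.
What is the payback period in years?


Formula: Payback = investment / annual cash flow
Substituting: Payback = $8,100.00 / $2,044.00
Payback = 3.9628 years

3.9628 years


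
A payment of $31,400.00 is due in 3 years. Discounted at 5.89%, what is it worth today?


Formula: PV = FV / (1 + r)^n
Substituting: PV = $31,400.00 / (1 + 0.0589)^3
Discount factor: (1.0589)^3 = 1.187312
PV = $31,400.00 / 1.187312 = $26,446.29

$26,446.29


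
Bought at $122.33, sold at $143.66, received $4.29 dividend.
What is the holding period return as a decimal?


Formula: HPR = (P1 - P0 + D) / P0
Gain: $143.66 - $122.33 + $4.29 = $25.62
HPR = $25.62 / $122.33 = 0.2094

0.2094


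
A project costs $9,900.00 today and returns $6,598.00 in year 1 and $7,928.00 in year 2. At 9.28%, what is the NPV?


Formula: NPV = C0 + C1/(1+r) + C2/(1+r)^2
Discount C1: $6,598.00 / (1 + 0.0928) = $6,037.70
Discount C2: $7,928.00 / (1 + 0.0928)^2 = $6,638.69
NPV = -$9,900.00 + $6,037.70 + $6,638.69 = $2,776.39

$2,776.39


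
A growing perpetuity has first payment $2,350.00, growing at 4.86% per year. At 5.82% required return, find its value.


Formula: PV = C / (r - g)
Spread: r - g = 0.0582 - 0.0486 = 0.0096
Substituting: PV = $2,350.00 / 0.0096
PV = $244,791.67

$244,791.67


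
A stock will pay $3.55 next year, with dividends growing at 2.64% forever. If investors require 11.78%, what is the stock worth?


Formula: P = D1 / (r - g)
Spread: r - g = 0.1178 - 0.0264 = 0.0914
Substituting: P = $3.55 / 0.0914
P = $38.84

$38.84


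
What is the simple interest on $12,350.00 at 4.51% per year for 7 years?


Formula: I = P * r * t
Substituting: I = $12,350.00 * 0.0451 * 7
Step: I = $12,350.00 * 0.3157
I = $3,898.90

$3,898.90


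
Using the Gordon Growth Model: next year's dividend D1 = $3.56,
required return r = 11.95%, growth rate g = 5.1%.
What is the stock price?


Formula: P = D1 / (r - g)
Spread: r - g = 0.1195 - 0.051 = 0.0685
Substituting: P = $3.56 / 0.0685
P = $51.97

$51.97


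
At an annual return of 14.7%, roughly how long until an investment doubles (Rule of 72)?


Formula: Years ≈ 72 / r
Substituting: Years ≈ 72 / 14.7
Years ≈ 4.9

4.9 years


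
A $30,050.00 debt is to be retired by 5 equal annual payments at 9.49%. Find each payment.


Formula: PMT = PV * r / (1 - (1+r)^(-n))
Denominator: 1 - (1 + 0.0949)^(-5) = 0.364482
Numerator: $30,050.00 * 0.0949 = 2851.745
PMT = 2851.745 / 0.364482 = $7,824.10

$7,824.10


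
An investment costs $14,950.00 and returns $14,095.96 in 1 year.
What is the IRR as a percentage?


Formula: IRR = C1/C0 - 1
Substituting: IRR = $14,095.96 / $14,950.00 - 1
Ratio: 0.942874 - 1 = -0.057126
IRR = -5.7126%

-5.7126%


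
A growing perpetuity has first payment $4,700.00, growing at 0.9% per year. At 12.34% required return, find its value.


Formula: PV = C / (r - g)
Spread: r - g = 0.1234 - 0.009 = 0.1144
Substituting: PV = $4,700.00 / 0.1144
PV = $41,083.92

$41,083.92


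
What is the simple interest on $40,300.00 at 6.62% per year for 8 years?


Formula: I = P * r * t
Substituting: I = $40,300.00 * 0.0662 * 8
Step: I = $40,300.00 * 0.5296
I = $21,342.88

$21,342.88


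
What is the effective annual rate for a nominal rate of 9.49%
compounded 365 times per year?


Formula: EAR = (1 + r/m)^m - 1
Period rate: r/m = 0.0949 / 365 = 0.00026
Compounding: (1 + 0.00026)^365 = 1.099535
EAR = 1.099535 - 1 = 0.099535

0.099535


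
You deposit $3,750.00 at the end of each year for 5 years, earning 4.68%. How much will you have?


Formula: FV = PMT * ((1+r)^n - 1) / r
Growth factor: (1 + 0.0468)^5 = 1.256952
Numerator: 1.256952 - 1 = 0.256952
FV = $3,750.00 * 0.256952 / 0.0468 = $20,589.07

$20,589.07


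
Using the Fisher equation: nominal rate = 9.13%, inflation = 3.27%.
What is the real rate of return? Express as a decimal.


Formula: (1 + r_real) = (1 + r_nom) / (1 + inflation)
Substituting: (1 + r_real) = 1.0913 / 1.0327
(1 + r_real) = 1.056744
r_real = 1.056744 - 1 = 0.056744

0.056744


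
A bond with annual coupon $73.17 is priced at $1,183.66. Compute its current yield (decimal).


Formula: Current yield = annual coupon / price
Substituting: CY = $73.17 / $1,183.66
CY = 0.061817

0.061817


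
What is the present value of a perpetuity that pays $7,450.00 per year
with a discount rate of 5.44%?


Formula: PV = C / r
Substituting: PV = $7,450.00 / 0.0544
PV = $136,948.53

$136,948.53


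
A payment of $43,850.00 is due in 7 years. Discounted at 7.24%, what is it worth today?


Formula: PV = FV / (1 + r)^n
Substituting: PV = $43,850.00 / (1 + 0.0724)^7
Discount factor: (1.0724)^7 = 1.631164
PV = $43,850.00 / 1.631164 = $26,882.64

$26,882.64


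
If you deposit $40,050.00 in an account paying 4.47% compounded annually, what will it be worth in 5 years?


Formula: FV = P * (1 + r)^n
Substituting: FV = $40,050.00 * (1 + 0.0447)^5
Growth factor: (1.0447)^5 = 1.244394
FV = $40,050.00 * 1.244394 = $49,837.99

$49,837.99


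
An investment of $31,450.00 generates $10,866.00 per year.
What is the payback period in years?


Formula: Payback = investment / annual cash flow
Substituting: Payback = $31,450.00 / $10,866.00
Payback = 2.8943 years

2.8943 years


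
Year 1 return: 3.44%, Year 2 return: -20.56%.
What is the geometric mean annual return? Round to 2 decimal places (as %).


Formula: Geometric mean = ((1+r1)*(1+r2))^(1/2) - 1
Product: (1 + 0.0344) * (1 + -0.2056) = 1.0344 * 0.7944 = 0.821727
Square root: 0.821727^0.5 = 0.906492
Geometric mean = 0.906492 - 1 = -0.093508
As percentage: -9.35%

-9.35%


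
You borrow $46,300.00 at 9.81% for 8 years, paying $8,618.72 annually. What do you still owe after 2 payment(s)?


Formula: Balance = PV*(1+r)^k - PMT*((1+r)^k - 1)/r
Growth: (1 + 0.0981)^2 = 1.205824
Accumulated factor: ((1+r)^k - 1)/r = 2.0981
Balance = $46,300.00 * 1.205824 - $8,618.72 * 2.0981
Balance = $37,746.70

$37,746.70


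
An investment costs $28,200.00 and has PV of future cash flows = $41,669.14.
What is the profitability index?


Formula: PI = PV(cash flows) / initial investment
Substituting: PI = $41,669.14 / $28,200.00
PI = 1.4776

1.4776


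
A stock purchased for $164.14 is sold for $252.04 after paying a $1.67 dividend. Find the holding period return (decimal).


Formula: HPR = (P1 - P0 + D) / P0
Gain: $252.04 - $164.14 + $1.67 = $89.57
HPR = $89.57 / $164.14 = 0.5457

0.5457


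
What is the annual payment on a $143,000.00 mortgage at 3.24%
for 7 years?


Formula: PMT = PV * r / (1 - (1+r)^(-n))
Denominator: 1 - (1 + 0.0324)^(-7) = 0.200048
Numerator: $143,000.00 * 0.0324 = 4633.2
PMT = 4633.2 / 0.200048 = $23,160.46

$23,160.46


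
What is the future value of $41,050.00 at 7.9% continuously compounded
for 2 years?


Formula: FV = P * e^(r*t)
Exponent: r*t = 0.079 * 2 = 0.158
e^(0.158) = 1.171166
FV = $41,050.00 * 1.171166 = $48,076.37

$48,076.37


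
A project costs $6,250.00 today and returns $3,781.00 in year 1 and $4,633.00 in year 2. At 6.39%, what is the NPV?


Formula: NPV = C0 + C1/(1+r) + C2/(1+r)^2
Discount C1: $3,781.00 / (1 + 0.0639) = $3,553.91
Discount C2: $4,633.00 / (1 + 0.0639)^2 = $4,093.18
NPV = -$6,250.00 + $3,553.91 + $4,093.18 = $1,397.08

$1,397.08


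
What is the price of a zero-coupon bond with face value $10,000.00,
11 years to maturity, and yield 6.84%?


Formula: Price = FV / (1 + r)^n
Substituting: Price = $10,000.00 / (1 + 0.0684)^11
Discount factor: (1.0684)^11 = 2.070488
Price = $10,000.00 / 2.070488 = $4,829.78

$4,829.78


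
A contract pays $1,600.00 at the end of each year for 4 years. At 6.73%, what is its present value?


Formula: PV = PMT * (1 - (1+r)^(-n)) / r
Discount factor: (1 + 0.0673)^(-4) = 0.770644
Bracket: 1 - 0.770644 = 0.229356
PV = $1,600.00 * 0.229356 / 0.0673 = $5,452.74

$5,452.74


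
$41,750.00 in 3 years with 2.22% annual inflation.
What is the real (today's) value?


Formula: Real value = nominal / (1 + inflation)^years
Price level: (1 + 0.0222)^3 = 1.068089
Real value = $41,750.00 / 1.068089 = $39,088.49

$39,088.49


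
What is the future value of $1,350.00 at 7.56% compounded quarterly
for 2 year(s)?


Formula: FV = P * (1 + r/m)^(m*t)
Period rate: r/m = 0.0756 / 4 = 0.0189
Total periods: m*t = 4 * 2 = 8
Growth factor: (1 + 0.0189)^8 = 1.161589
FV = $1,350.00 * 1.161589 = $1,568.15

$1,568.15


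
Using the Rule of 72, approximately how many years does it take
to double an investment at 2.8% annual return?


Formula: Years ≈ 72 / r
Substituting: Years ≈ 72 / 2.8
Years ≈ 25.7

25.7 years


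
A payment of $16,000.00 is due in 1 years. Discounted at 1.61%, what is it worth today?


Formula: PV = FV / (1 + r)^n
Substituting: PV = $16,000.00 / (1 + 0.0161)^1
Discount factor: (1.0161)^1 = 1.0161
PV = $16,000.00 / 1.0161 = $15,746.48

$15,746.48


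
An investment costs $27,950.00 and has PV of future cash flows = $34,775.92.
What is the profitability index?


Formula: PI = PV(cash flows) / initial investment
Substituting: PI = $34,775.92 / $27,950.00
PI = 1.2442

1.2442


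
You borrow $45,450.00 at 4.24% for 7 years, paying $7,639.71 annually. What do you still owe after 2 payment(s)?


Formula: Balance = PV*(1+r)^k - PMT*((1+r)^k - 1)/r
Growth: (1 + 0.0424)^2 = 1.086598
Accumulated factor: ((1+r)^k - 1)/r = 2.0424
Balance = $45,450.00 * 1.086598 - $7,639.71 * 2.0424
Balance = $33,782.52

$33,782.52


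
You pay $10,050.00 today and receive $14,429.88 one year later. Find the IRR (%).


Formula: IRR = C1/C0 - 1
Substituting: IRR = $14,429.88 / $10,050.00 - 1
Ratio: 1.435809 - 1 = 0.435809
IRR = 43.5809%

43.5809%


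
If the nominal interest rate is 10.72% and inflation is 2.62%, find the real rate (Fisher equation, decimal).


Formula: (1 + r_real) = (1 + r_nom) / (1 + inflation)
Substituting: (1 + r_real) = 1.1072 / 1.0262
(1 + r_real) = 1.078932
r_real = 1.078932 - 1 = 0.078932

0.078932
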